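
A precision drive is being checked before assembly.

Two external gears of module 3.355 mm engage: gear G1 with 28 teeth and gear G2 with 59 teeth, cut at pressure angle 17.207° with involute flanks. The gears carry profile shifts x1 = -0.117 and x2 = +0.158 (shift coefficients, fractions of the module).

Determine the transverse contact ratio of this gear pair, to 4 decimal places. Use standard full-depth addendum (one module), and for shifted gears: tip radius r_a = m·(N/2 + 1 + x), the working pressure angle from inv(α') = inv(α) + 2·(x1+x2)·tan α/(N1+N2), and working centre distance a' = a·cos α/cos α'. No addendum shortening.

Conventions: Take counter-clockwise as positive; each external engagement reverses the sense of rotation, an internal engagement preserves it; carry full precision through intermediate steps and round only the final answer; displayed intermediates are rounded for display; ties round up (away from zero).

1.8664

topology: single-mesh involute geometry — m = 3.355, 28T/59T pair
base radii: r_b1 = 44.867727, r_b2 = 94.542711
tip radii: r_a1 = 49.932465, r_a2 = 102.857590
inv(α') = inv(17.207°) + 2·(-0.117+0.158)·tan α/(28+59) = 0.00965868  ⇒  α' = 17.37953°
a' = a·cos α / cos α' = 145.9425·cos 17.207°/cos 17.37953° = 146.079388
action lengths: √(r_a1²−r_b1²) = 21.912054, √(r_a2²−r_b2²) = 40.513696
base pitch p_b = π·m·cos α = 10.068294
CR = (21.912054 + 40.513696 − 146.079388·sin 17.37953°)/10.068294 = 1.866438
contact ratio ≈ 1.8664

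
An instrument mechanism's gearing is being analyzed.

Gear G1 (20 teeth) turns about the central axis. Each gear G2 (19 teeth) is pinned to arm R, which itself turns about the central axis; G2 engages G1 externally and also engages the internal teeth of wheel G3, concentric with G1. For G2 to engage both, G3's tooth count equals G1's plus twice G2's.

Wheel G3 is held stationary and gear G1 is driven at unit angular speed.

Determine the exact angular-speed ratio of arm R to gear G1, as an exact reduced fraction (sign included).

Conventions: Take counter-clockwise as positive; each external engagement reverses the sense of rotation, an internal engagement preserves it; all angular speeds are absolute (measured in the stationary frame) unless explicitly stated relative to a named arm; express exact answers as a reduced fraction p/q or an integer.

10/39

planetary set (20T centre, 19T on arm, 58T internal) — Willis relation
ring teeth: 20 + 2·19 = 58
20(ω_sun−ω_arm) = −58(ω_ring−ω_arm),  ω_ring = 0, ω_sun = 1
20(1−ω_arm) = −58(0−ω_arm)  ⇒  78·ω_arm = 20  ⇒  ω_arm = 10/39
ω_out/ω_in = 10/39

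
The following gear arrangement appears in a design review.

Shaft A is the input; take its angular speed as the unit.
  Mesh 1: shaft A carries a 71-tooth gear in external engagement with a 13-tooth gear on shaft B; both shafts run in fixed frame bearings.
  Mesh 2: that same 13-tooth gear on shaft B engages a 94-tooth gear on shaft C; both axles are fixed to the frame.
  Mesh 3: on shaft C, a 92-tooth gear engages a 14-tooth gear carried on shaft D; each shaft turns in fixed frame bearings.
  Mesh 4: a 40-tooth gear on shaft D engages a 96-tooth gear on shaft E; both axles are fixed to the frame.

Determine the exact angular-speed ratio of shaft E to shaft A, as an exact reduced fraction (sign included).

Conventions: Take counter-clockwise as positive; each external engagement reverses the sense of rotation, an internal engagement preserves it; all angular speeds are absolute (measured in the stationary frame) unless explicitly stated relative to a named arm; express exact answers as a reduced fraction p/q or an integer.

8165/3948

class = fixed-axis compound train [4 meshes; 4 ratios multiply, 4 sense flips]
mesh 1 [71T→13T]: running ratio 71/13, sense −
mesh 2 [13T→94T]: running ratio 71/94, sense +
mesh 3 [92T→14T]: running ratio 1633/329, sense −
mesh 4 [40T→96T]: running ratio 8165/3948, sense +
ω_out/ω_in = 8165/3948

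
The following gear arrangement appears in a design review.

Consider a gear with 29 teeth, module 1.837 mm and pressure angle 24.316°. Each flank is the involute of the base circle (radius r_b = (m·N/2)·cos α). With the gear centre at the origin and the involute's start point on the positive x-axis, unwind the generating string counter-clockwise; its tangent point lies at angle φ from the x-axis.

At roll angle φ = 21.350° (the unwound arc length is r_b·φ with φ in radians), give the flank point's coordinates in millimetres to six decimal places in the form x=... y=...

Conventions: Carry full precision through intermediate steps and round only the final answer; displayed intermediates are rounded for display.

x=25.900691 y=0.412853

recognized (one wheel, involute flank): single-mesh tooth geometry, m = 1.837, N = 29
pitch radius r_p = m·N/2 = 1.837·29/2 = 26.636500
base radius r_b = r_p·cos α = 26.636500·cos 24.316° = 24.273531
roll angle φ = 21.350° = 0.37262780 rad
x = r_b·(cos φ + φ·sin φ) = 25.900691
y = r_b·(sin φ − φ·cos φ) = 0.412853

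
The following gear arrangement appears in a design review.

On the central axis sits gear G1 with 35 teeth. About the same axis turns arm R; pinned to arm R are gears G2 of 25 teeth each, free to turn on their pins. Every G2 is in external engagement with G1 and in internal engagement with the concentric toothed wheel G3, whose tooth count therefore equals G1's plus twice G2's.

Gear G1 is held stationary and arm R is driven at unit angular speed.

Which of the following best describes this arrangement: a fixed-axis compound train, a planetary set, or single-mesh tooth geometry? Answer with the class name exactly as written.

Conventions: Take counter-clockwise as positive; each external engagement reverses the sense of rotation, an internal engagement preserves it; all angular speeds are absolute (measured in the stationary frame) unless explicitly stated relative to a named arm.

topology: planetary set — G1 35T / G2 25T / G3 85T, arm = carrier (Willis)
classification: planetary set

planetary set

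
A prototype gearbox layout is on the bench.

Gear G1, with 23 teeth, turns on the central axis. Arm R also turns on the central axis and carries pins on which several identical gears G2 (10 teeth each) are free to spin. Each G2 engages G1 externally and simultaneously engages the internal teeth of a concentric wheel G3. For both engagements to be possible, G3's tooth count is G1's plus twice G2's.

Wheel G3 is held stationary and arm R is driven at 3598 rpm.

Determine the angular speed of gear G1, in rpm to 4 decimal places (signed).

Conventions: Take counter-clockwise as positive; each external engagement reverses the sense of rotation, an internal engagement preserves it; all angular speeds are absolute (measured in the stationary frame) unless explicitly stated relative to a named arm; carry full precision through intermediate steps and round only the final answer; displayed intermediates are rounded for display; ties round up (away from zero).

recognized (axles ride arm R): planetary set, 23/10/43 teeth
normalise by the input: solve with ω_arm = 1, then scale by 3598 rpm
ring teeth: 23 + 2·10 = 43
23(ω_sun−ω_arm) = −43(ω_ring−ω_arm),  ω_ring = 0, ω_arm = 1
ω_sun = 1 − (43/23)(0−1) = 66/23
scale: ω_sun = 66/23 × 3598 rpm = +10324.6957 rpm

+10324.6957 rpm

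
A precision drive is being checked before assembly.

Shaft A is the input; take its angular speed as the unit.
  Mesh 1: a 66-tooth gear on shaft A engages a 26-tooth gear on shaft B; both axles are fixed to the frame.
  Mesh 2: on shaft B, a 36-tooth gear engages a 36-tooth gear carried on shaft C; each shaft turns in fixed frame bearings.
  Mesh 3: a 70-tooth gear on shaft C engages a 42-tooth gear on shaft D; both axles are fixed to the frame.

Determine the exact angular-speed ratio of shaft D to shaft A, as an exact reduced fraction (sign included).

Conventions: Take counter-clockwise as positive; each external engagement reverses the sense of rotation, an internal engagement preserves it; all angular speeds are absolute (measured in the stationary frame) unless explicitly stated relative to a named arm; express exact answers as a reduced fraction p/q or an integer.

class = fixed-axis compound train [3 meshes; 3 ratios multiply, 3 sense flips]
mesh 1 [66T→26T]: running ratio 33/13, sense −
mesh 2 [36T→36T]: running ratio 33/13, sense +
mesh 3 [70T→42T]: running ratio 55/13, sense −
ω_out/ω_in = -55/13

-55/13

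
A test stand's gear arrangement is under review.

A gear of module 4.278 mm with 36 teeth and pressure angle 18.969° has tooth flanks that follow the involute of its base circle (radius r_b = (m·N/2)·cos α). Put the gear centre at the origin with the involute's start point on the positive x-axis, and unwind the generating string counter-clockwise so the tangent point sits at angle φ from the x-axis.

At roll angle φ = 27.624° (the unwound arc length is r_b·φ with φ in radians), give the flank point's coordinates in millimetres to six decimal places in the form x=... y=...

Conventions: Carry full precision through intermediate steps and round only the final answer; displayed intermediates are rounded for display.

recognized (one wheel, involute flank): single-mesh tooth geometry, m = 4.278, N = 36
pitch radius r_p = m·N/2 = 4.278·36/2 = 77.004000
base radius r_b = r_p·cos α = 77.004000·cos 18.969° = 72.822266
roll angle φ = 27.624° = 0.48212975 rad
x = r_b·(cos φ + φ·sin φ) = 80.800469
y = r_b·(sin φ − φ·cos φ) = 2.657699

x=80.800469 y=2.657699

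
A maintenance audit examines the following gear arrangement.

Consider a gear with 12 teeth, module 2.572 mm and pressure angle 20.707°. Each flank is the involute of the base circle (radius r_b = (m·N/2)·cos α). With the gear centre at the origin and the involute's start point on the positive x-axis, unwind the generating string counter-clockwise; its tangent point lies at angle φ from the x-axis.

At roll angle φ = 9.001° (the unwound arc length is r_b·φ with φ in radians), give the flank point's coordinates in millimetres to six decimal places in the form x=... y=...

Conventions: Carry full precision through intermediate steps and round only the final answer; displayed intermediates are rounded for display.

x=14.612134 y=0.018609

topology: single-mesh involute geometry — m = 2.572, N = 12
pitch radius r_p = m·N/2 = 2.572·12/2 = 15.432000
base radius r_b = r_p·cos α = 15.432000·cos 20.707° = 14.435106
roll angle φ = 9.001° = 0.15709709 rad
x = r_b·(cos φ + φ·sin φ) = 14.612134
y = r_b·(sin φ − φ·cos φ) = 0.018609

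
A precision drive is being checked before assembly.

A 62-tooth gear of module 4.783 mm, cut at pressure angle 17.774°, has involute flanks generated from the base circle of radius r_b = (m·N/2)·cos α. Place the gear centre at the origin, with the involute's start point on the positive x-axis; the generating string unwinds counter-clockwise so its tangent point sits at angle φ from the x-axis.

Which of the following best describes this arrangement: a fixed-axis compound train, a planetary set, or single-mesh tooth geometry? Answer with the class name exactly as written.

single-mesh tooth geometry

topology: single-mesh involute geometry — m = 4.783, N = 62
classification: single-mesh tooth geometry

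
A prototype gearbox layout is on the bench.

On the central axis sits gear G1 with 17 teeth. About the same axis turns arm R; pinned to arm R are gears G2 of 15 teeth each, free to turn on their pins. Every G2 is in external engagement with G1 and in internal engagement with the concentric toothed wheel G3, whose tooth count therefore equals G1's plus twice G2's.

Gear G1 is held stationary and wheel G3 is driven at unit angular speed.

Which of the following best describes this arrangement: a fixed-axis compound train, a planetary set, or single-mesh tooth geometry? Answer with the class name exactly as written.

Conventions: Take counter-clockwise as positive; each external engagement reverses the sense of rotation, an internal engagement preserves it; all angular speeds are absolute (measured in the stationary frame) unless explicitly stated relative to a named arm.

topology: planetary set — G1 17T / G2 15T / G3 47T, arm = carrier (Willis)
classification: planetary set

planetary set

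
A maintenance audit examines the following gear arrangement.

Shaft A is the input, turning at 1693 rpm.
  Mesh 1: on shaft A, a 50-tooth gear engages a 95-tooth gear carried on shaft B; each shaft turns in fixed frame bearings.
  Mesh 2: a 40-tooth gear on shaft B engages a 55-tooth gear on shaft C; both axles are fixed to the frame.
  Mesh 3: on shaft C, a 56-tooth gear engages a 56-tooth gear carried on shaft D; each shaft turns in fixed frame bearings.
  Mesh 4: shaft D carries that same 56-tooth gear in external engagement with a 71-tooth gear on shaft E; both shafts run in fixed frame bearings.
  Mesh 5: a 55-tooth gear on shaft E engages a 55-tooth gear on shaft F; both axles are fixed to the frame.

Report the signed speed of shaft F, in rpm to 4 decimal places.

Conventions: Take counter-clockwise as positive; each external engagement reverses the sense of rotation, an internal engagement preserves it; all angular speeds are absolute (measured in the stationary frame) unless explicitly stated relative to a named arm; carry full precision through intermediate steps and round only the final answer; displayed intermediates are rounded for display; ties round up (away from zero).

-511.1288 rpm

class = fixed-axis compound train [5 meshes; 5 ratios multiply, 5 sense flips]
mesh 1 [50T→95T]: ω = 1693.0000×50/95 = 891.0526 rpm, sense flips to −
mesh 2 [40T→55T]: ω = 891.0526×40/55 = 648.0383 rpm, sense flips to +
mesh 3 [56T→56T]: ω = 648.0383×56/56 = 648.0383 rpm, sense flips to −
mesh 4 [56T→71T]: ω = 648.0383×56/71 = 511.1288 rpm, sense flips to +
mesh 5 [55T→55T]: ω = 511.1288×55/55 = 511.1288 rpm, sense flips to −
signed output speed = -511.1288 rpm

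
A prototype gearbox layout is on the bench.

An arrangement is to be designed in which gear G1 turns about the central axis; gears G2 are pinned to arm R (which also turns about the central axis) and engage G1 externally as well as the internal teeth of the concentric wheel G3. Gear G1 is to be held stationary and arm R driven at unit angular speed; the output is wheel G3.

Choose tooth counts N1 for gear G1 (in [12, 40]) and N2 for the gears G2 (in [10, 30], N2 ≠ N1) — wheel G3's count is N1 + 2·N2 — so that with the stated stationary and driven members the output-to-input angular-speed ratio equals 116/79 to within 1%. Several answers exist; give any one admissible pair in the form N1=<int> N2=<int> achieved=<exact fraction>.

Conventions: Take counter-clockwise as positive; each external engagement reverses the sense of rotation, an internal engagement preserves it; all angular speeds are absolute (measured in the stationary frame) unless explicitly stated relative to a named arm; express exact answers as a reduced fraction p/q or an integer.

N1=37 N2=21 achieved=116/79

topology: planetary set — design target 116/79, arm = carrier (Willis)
Willis with ω_sun = 0: ω_ring/ω_arm = (N1+N3)/N3; set equal to 116/79  ⇒  N3/N1 = 1/(116/79 − 1) = 79/37
N3 = N1 + 2·N2  ⇒  N2/N1 = (N3/N1 − 1)/2 = (79/37 − 1)/2 = 21/37
smallest multiple with N1 ≥ 12 and N2 ≥ 10: k = 1  ⇒  N1 = 1·37 = 37, N2 = 1·21 = 21 (N1 ≤ 40, N2 ≤ 30, N2 ≠ N1 ✓), N3 = 37 + 2·21 = 79
check: (N1+N3)/N3 with N1 = 37, N3 = 79 gives 116/79; |achieved − target| = 0 ≤ 29/1975 ✓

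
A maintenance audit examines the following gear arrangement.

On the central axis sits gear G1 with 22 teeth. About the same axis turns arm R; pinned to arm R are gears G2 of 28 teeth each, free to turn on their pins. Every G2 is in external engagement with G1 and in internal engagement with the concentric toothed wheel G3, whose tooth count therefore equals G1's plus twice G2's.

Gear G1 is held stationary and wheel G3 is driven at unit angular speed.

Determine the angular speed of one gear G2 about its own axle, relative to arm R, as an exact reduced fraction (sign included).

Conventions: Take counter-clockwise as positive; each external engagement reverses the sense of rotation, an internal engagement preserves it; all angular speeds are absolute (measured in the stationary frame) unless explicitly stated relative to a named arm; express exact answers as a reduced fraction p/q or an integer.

429/700

topology: planetary set — G1 22T / G2 28T / G3 78T, arm = carrier (Willis)
ring teeth: 22 + 2·28 = 78
22(ω_sun−ω_arm) = −78(ω_ring−ω_arm),  ω_sun = 0, ω_ring = 1
22(0−ω_arm) = −78(1−ω_arm)  ⇒  100·ω_arm = 78  ⇒  ω_arm = 39/50
sun–planet mesh: 22·(0−39/50) = −28·(ω_p−ω_arm)  ⇒  ω_p−ω_arm = 429/700
exact speed ratio = 429/700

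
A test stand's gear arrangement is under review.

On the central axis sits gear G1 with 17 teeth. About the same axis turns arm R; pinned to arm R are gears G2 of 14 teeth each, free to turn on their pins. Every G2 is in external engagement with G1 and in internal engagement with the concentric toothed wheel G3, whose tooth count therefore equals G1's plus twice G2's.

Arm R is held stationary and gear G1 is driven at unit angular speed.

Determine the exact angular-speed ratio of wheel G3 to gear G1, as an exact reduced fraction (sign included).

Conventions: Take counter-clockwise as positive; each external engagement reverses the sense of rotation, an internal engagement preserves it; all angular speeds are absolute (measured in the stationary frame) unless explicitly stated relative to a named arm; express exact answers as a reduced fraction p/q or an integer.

recognized (axles ride arm R): planetary set, 17/14/45 teeth
ring teeth: 17 + 2·14 = 45
17(ω_sun−ω_arm) = −45(ω_ring−ω_arm),  ω_arm = 0, ω_sun = 1
ω_ring = 0 − (17/45)(1−0) = -17/45
ω_out/ω_in = -17/45

-17/45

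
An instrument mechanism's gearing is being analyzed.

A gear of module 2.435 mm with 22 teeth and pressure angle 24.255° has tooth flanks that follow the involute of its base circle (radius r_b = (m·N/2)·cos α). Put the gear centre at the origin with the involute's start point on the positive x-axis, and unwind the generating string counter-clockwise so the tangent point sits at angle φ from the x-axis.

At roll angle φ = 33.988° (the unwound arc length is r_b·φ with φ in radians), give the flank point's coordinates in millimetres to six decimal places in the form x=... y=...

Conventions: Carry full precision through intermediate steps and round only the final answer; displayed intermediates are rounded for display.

class = single-mesh tooth geometry [base-circle involute, m = 2.435, 22T]
pitch radius r_p = m·N/2 = 2.435·22/2 = 26.785000
base radius r_b = r_p·cos α = 26.785000·cos 24.255° = 24.420586
roll angle φ = 33.988° = 0.59320251 rad
x = r_b·(cos φ + φ·sin φ) = 28.346593
y = r_b·(sin φ − φ·cos φ) = 1.640151

x=28.346593 y=1.640151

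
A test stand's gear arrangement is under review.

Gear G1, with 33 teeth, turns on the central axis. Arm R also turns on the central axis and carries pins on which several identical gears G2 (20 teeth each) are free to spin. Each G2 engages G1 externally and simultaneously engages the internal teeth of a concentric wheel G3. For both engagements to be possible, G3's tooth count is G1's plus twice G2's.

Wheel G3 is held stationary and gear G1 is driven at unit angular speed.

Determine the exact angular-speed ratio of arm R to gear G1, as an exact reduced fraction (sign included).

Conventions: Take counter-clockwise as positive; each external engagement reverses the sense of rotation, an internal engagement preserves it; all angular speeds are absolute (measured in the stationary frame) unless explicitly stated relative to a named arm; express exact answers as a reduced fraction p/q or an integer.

planetary set (33T centre, 20T on arm, 73T internal) — Willis relation
ring teeth: 33 + 2·20 = 73
33(ω_sun−ω_arm) = −73(ω_ring−ω_arm),  ω_ring = 0, ω_sun = 1
33(1−ω_arm) = −73(0−ω_arm)  ⇒  106·ω_arm = 33  ⇒  ω_arm = 33/106
ω_out/ω_in = 33/106

33/106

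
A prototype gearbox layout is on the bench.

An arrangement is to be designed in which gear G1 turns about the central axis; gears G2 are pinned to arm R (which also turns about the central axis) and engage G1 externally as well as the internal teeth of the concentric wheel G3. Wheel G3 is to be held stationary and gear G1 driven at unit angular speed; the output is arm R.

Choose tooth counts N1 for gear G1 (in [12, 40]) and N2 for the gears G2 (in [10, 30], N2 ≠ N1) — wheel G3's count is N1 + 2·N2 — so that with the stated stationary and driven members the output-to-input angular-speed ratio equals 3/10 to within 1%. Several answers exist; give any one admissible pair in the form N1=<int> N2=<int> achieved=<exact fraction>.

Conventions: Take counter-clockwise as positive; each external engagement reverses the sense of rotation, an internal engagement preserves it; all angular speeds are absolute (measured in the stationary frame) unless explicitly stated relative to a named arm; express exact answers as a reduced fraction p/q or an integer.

planetary set to be sized for 3/10 (Willis relation)
Willis with ω_ring = 0: ω_arm/ω_sun = N1/(N1+N3); set equal to 3/10  ⇒  N3/N1 = 1/(3/10) − 1 = 7/3
N3 = N1 + 2·N2  ⇒  N2/N1 = (N3/N1 − 1)/2 = (7/3 − 1)/2 = 2/3
smallest multiple with N1 ≥ 12 and N2 ≥ 10: k = 5  ⇒  N1 = 5·3 = 15, N2 = 5·2 = 10 (N1 ≤ 40, N2 ≤ 30, N2 ≠ N1 ✓), N3 = 15 + 2·10 = 35
check: N1/(N1+N3) with N1 = 15, N3 = 35 gives 3/10; |achieved − target| = 0 ≤ 3/1000 ✓

N1=15 N2=10 achieved=3/10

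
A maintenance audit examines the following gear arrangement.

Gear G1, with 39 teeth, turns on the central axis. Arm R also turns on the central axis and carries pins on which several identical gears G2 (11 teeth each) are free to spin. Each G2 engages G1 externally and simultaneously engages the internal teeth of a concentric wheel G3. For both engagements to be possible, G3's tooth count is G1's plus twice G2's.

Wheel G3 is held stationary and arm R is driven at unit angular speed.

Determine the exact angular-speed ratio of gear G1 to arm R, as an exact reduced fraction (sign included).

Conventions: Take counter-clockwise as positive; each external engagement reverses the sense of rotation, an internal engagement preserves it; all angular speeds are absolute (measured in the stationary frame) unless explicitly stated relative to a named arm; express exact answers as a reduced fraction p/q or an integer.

planetary set (39T centre, 11T on arm, 61T internal) — Willis relation
ring teeth: 39 + 2·11 = 61
39(ω_sun−ω_arm) = −61(ω_ring−ω_arm),  ω_ring = 0, ω_arm = 1
ω_sun = 1 − (61/39)(0−1) = 100/39
ω_out/ω_in = 100/39

100/39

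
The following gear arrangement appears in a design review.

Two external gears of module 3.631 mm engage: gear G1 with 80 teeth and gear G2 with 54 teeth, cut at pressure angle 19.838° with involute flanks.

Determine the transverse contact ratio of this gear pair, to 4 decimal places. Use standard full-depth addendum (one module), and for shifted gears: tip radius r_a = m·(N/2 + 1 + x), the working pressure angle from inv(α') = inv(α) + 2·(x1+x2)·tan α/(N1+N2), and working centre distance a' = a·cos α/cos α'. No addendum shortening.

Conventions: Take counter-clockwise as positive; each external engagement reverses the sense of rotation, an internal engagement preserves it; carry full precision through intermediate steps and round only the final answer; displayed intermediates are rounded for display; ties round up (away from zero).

1.8062

single-mesh involute tooth geometry (80T engaging 54T at module 3.631)
base radii: r_b1 = 136.620863, r_b2 = 92.219083
tip radii: r_a1 = 148.871000, r_a2 = 101.668000
no profile shift: α' = α, a' = a
action lengths: √(r_a1²−r_b1²) = 59.138096, √(r_a2²−r_b2²) = 42.802138
base pitch p_b = π·m·cos α = 10.730178
CR = (59.138096 + 42.802138 − 243.277000·sin 19.83800°)/10.730178 = 1.806242
contact ratio ≈ 1.8062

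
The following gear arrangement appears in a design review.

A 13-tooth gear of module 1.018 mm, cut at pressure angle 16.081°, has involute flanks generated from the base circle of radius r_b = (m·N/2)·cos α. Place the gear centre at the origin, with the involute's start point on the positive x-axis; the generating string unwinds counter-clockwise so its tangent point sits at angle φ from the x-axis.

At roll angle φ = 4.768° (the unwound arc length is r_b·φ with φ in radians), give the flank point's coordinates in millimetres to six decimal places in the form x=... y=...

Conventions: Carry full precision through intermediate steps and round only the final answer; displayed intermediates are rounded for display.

class = single-mesh tooth geometry [base-circle involute, m = 1.018, 13T]
pitch radius r_p = m·N/2 = 1.018·13/2 = 6.617000
base radius r_b = r_p·cos α = 6.617000·cos 16.081° = 6.358084
roll angle φ = 4.768° = 0.08321730 rad
x = r_b·(cos φ + φ·sin φ) = 6.380061
y = r_b·(sin φ − φ·cos φ) = 0.001221

x=6.380061 y=0.001221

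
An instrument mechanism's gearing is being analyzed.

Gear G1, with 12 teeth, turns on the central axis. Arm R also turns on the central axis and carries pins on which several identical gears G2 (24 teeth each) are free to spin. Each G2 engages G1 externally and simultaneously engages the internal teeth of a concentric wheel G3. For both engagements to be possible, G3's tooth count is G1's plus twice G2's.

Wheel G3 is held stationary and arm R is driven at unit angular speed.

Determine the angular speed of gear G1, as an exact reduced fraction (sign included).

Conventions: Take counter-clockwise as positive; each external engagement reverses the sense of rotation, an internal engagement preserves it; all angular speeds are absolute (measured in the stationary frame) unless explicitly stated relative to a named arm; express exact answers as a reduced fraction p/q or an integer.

class = planetary set [G3 = 12+2·24 = 60; Willis about the carrier]
ring teeth: 12 + 2·24 = 60
12(ω_sun−ω_arm) = −60(ω_ring−ω_arm),  ω_ring = 0, ω_arm = 1
ω_sun = 1 − (60/12)(0−1) = 6
exact speed ratio = 6

6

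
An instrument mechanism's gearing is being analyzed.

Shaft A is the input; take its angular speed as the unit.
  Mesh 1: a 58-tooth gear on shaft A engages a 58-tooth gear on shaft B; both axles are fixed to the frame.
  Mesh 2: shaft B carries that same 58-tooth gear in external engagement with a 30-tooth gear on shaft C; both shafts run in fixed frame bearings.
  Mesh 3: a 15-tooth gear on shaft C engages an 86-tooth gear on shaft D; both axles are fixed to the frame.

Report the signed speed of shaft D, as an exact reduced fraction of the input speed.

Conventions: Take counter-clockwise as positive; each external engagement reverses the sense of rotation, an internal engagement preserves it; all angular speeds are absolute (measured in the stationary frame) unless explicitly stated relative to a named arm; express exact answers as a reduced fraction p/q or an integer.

3-mesh fixed-axis compound train (all bearings frame-fixed)
mesh 1 [58T→58T]: |ω|/ω_in = 1×58/58 = 1, sense flips to −
mesh 2 [58T→30T]: |ω|/ω_in = 1×58/30 = 29/15, sense flips to +
mesh 3 [15T→86T]: |ω|/ω_in = (29/15)×15/86 = 29/86, sense flips to −
signed output speed (× input speed) = -29/86

-29/86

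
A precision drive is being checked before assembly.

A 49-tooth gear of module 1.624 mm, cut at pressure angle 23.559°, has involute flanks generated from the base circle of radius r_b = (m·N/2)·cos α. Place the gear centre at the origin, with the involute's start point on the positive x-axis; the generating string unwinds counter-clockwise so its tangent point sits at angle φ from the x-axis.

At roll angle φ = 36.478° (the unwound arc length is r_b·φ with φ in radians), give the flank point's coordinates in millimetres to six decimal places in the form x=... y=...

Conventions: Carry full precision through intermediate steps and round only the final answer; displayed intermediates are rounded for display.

x=43.130957 y=3.011982

recognized (one wheel, involute flank): single-mesh tooth geometry, m = 1.624, N = 49
pitch radius r_p = m·N/2 = 1.624·49/2 = 39.788000
base radius r_b = r_p·cos α = 39.788000·cos 23.559° = 36.471630
roll angle φ = 36.478° = 0.63666120 rad
x = r_b·(cos φ + φ·sin φ) = 43.130957
y = r_b·(sin φ − φ·cos φ) = 3.011982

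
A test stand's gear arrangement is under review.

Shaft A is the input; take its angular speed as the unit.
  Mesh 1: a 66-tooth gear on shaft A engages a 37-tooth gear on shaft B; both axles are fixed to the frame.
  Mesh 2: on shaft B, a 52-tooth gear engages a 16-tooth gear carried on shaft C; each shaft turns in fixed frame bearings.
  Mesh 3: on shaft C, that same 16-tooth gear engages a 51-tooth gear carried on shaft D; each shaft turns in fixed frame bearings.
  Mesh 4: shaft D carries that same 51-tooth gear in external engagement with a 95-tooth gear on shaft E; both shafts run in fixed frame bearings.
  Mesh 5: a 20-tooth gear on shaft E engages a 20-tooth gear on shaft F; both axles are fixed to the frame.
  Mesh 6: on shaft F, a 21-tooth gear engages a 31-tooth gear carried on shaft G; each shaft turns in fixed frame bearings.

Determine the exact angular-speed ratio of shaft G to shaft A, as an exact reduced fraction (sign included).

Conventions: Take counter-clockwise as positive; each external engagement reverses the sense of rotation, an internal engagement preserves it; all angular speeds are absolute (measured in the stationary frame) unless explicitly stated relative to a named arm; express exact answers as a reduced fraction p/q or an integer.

72072/108965

class = fixed-axis compound train [6 meshes; 6 ratios multiply, 6 sense flips]
mesh 1 [66T→37T]: running ratio 66/37, sense −
mesh 2 [52T→16T]: running ratio 429/74, sense +
mesh 3 [16T→51T]: running ratio 1144/629, sense −
mesh 4 [51T→95T]: running ratio 3432/3515, sense +
mesh 5 [20T→20T]: running ratio 3432/3515, sense −
mesh 6 [21T→31T]: running ratio 72072/108965, sense +
ω_out/ω_in = 72072/108965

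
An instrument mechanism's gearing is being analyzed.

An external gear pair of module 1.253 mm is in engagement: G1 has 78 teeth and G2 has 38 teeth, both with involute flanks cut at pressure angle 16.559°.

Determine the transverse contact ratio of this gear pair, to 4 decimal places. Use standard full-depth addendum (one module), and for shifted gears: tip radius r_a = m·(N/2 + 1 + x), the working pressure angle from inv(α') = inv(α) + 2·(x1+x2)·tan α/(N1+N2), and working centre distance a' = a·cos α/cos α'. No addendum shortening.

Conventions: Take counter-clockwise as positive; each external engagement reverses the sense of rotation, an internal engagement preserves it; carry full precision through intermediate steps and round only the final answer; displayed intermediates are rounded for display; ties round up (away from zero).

1.9817

single-mesh involute tooth geometry (78T engaging 38T at module 1.253)
base radii: r_b1 = 46.840327, r_b2 = 22.819647
tip radii: r_a1 = 50.120000, r_a2 = 25.060000
no profile shift: α' = α, a' = a
action lengths: √(r_a1²−r_b1²) = 17.832502, √(r_a2²−r_b2²) = 10.356994
base pitch p_b = π·m·cos α = 3.773160
CR = (17.832502 + 10.356994 − 72.674000·sin 16.55900°)/3.773160 = 1.981687
contact ratio ≈ 1.9817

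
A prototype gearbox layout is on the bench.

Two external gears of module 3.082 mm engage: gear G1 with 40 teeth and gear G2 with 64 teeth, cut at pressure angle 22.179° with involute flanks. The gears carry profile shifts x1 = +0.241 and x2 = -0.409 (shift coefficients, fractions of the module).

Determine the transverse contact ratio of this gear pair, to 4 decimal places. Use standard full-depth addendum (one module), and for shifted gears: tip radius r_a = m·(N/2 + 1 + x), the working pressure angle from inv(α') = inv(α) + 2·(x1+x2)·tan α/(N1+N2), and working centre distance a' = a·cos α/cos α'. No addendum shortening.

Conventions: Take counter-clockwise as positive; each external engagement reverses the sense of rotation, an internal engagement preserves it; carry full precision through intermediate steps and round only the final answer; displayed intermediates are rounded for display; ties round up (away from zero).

recognized (one external pair, fixed centres): single-mesh tooth geometry, m = 3.082, N1 = 40, N2 = 64
base radii: r_b1 = 57.079195, r_b2 = 91.326712
tip radii: r_a1 = 65.464762, r_a2 = 100.445462
inv(α') = inv(22.179°) + 2·(+0.241-0.409)·tan α/(40+64) = 0.01925130  ⇒  α' = 21.71425°
a' = a·cos α / cos α' = 160.2640·cos 22.179°/cos 21.71425° = 159.741039
action lengths: √(r_a1²−r_b1²) = 32.056209, √(r_a2²−r_b2²) = 41.817729
base pitch p_b = π·m·cos α = 8.965979
CR = (32.056209 + 41.817729 − 159.741039·sin 21.71425°)/8.965979 = 1.647706
contact ratio ≈ 1.6477

1.6477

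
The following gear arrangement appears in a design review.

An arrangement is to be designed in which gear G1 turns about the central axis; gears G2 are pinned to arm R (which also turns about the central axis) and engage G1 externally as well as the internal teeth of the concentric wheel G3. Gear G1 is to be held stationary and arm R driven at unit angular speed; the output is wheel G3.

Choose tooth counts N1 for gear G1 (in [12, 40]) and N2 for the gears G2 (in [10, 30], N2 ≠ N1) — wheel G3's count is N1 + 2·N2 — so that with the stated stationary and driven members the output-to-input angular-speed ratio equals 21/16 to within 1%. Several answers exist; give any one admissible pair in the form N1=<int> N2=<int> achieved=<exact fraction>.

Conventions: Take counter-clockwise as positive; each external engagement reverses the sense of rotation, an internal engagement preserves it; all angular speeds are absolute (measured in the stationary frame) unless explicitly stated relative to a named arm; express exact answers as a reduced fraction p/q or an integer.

class = planetary set [ratio 21/16 wanted; Willis about the carrier]
Willis with ω_sun = 0: ω_ring/ω_arm = (N1+N3)/N3; set equal to 21/16  ⇒  N3/N1 = 1/(21/16 − 1) = 16/5
N3 = N1 + 2·N2  ⇒  N2/N1 = (N3/N1 − 1)/2 = (16/5 − 1)/2 = 11/10
smallest multiple with N1 ≥ 12 and N2 ≥ 10: k = 2  ⇒  N1 = 2·10 = 20, N2 = 2·11 = 22 (N1 ≤ 40, N2 ≤ 30, N2 ≠ N1 ✓), N3 = 20 + 2·22 = 64
check: (N1+N3)/N3 with N1 = 20, N3 = 64 gives 21/16; |achieved − target| = 0 ≤ 21/1600 ✓

N1=20 N2=22 achieved=21/16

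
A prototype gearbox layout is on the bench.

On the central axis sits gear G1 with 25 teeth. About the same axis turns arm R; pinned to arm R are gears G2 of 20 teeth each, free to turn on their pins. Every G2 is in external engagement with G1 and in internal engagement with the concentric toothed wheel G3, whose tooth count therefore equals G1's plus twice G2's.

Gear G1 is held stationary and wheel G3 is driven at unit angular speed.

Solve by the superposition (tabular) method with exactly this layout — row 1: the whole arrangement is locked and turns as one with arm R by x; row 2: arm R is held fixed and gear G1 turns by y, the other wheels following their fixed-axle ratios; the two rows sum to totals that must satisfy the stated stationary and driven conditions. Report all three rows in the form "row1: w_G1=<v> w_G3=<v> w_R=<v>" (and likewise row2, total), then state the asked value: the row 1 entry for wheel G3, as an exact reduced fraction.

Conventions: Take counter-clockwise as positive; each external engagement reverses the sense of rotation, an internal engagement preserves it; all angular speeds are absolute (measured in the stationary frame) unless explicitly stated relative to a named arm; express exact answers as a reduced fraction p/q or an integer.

row1: w_G1=13/18 w_G3=13/18 w_R=13/18
row2: w_G1=-13/18 w_G3=5/18 w_R=0
total: w_G1=0 w_G3=1 w_R=13/18
asked value: 13/18

topology: planetary set — G1 25T / G2 20T / G3 65T, arm = carrier (Willis)
row 1: whole set turns with the arm by x
superposition row 2 [arm held]: sun y, ring −(25/65)·y, arm 0
boundary: total ω_sun = x + y = 0 and total ω_ring = x − (25/65)·y = 1  ⇒  y = -13/18, x = 13/18
row 2 ring = −(25/65)·(-13/18) = 5/18
totals (row 1 + row 2): sun 13/18 + (-13/18) = 0, ring 13/18 + 5/18 = 1, arm 13/18 + 0 = 13/18
asked cell (row1, ring) = 13/18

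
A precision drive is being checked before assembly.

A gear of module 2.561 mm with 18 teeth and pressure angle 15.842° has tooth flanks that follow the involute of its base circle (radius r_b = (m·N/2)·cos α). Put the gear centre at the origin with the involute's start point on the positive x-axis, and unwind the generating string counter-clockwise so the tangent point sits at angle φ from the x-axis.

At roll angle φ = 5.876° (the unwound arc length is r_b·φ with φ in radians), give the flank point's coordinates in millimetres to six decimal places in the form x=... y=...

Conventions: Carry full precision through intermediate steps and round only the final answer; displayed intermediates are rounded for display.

x=22.289856 y=0.007964

class = single-mesh tooth geometry [base-circle involute, m = 2.561, 18T]
pitch radius r_p = m·N/2 = 2.561·18/2 = 23.049000
base radius r_b = r_p·cos α = 23.049000·cos 15.842° = 22.173556
roll angle φ = 5.876° = 0.10255555 rad
x = r_b·(cos φ + φ·sin φ) = 22.289856
y = r_b·(sin φ − φ·cos φ) = 0.007964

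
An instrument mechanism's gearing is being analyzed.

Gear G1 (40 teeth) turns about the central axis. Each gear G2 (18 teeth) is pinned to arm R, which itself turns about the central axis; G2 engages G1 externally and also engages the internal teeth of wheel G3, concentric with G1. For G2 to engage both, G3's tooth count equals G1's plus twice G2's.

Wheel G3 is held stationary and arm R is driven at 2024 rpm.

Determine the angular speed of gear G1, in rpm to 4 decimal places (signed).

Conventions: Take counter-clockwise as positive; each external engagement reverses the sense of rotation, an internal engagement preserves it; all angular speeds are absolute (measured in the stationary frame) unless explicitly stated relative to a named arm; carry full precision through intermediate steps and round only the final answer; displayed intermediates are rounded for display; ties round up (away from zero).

class = planetary set [G3 = 40+2·18 = 76; Willis about the carrier]
normalise by the input: solve with ω_arm = 1, then scale by 2024 rpm
ring teeth: 40 + 2·18 = 76
40(ω_sun−ω_arm) = −76(ω_ring−ω_arm),  ω_ring = 0, ω_arm = 1
ω_sun = 1 − (76/40)(0−1) = 29/10
scale: ω_sun = 29/10 × 2024 rpm = +5869.6000 rpm

+5869.6000 rpm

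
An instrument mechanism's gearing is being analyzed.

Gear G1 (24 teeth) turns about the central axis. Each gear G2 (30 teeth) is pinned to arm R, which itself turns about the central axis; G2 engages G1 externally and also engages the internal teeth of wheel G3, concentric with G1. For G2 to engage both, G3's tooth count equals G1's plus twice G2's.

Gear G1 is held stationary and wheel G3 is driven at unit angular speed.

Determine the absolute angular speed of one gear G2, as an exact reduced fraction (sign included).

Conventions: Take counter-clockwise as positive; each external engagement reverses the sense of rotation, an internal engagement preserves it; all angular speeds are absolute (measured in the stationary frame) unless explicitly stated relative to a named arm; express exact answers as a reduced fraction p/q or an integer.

7/5

topology: planetary set — G1 24T / G2 30T / G3 84T, arm = carrier (Willis)
ring teeth: 24 + 2·30 = 84
24(ω_sun−ω_arm) = −84(ω_ring−ω_arm),  ω_sun = 0, ω_ring = 1
24(0−ω_arm) = −84(1−ω_arm)  ⇒  108·ω_arm = 84  ⇒  ω_arm = 7/9
sun–planet mesh: 24·(0−7/9) = −30·(ω_p−ω_arm)  ⇒  ω_p−ω_arm = 28/45
ω_p = 7/9 + 28/45 = 7/5
exact speed ratio = 7/5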